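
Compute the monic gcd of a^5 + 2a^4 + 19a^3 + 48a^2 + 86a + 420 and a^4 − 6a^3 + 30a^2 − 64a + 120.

a^2 − 2a + 10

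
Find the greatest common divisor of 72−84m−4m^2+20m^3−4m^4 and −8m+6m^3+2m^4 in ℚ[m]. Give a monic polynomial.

−2+m+m^2

By polynomial division,
  −4m^4+20m^3−4m^2−84m+72 = (−2)(2m^4+6m^3−8m) + (32m^3−4m^2−100m+72)
  2m^4+6m^3−8m = ((1/16)m+25/128)(32m^3−4m^2−100m+72) + ((225/32)m^2+(225/32)m−225/16)
  32m^3−4m^2−100m+72 = ((1024/225)m−128/25)((225/32)m^2+(225/32)m−225/16) + (0)
Last nonzero remainder: (225/32)m^2+(225/32)m−225/16. Dividing through by 225/32 gives the monic gcd m^2+m−2.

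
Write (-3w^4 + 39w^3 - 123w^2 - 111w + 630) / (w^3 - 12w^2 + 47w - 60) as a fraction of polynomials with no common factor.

(-3w^2 + 15w + 42)/(w - 4)

Euclidean algorithm in ℚ[w]:
  -3w^4 + 39w^3 - 123w^2 - 111w + 630 = (-3w + 3)(w^3 - 12w^2 + 47w - 60) + (54w^2 - 432w + 810)
  w^3 - 12w^2 + 47w - 60 = ((1/54)w - 2/27)(54w^2 - 432w + 810) + (0)
Last nonzero remainder: 54w^2 - 432w + 810. Dividing through by 54 gives the monic gcd w^2 - 8w + 15.
Cancel w^2 - 8w + 15 from numerator and denominator to get the reduced form.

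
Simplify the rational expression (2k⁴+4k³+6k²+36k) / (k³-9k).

By polynomial division,
  2k⁴+4k³+6k²+36k = (2k+4)(k³-9k) + (24k²+72k)
  k³-9k = ((1/24)k-1/8)(24k²+72k) + (0)
Last nonzero remainder: 24k²+72k. Dividing through by 24 gives the monic gcd k²+3k.
Cancel k²+3k from numerator and denominator to get the reduced form.

(2k²-2k+12)/(k-3)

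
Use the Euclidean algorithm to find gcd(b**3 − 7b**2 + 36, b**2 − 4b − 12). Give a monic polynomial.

b**2 − 4b − 12

Repeated division with remainder:
  b**3 − 7b**2 + 36 = (b − 3)(b**2 − 4b − 12) + (0)
The last nonzero remainder b**2 − 4b − 12 is already monic.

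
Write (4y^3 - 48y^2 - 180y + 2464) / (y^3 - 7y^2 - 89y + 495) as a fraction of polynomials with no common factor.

Apply the Euclidean algorithm:
  4y^3 - 48y^2 - 180y + 2464 = (4)(y^3 - 7y^2 - 89y + 495) + (-20y^2 + 176y + 484)
  y^3 - 7y^2 - 89y + 495 = (-(1/20)y - 9/100)(-20y^2 + 176y + 484) + (-(1224/25)y + 13464/25)
  -20y^2 + 176y + 484 = ((125/306)y + 275/306)(-(1224/25)y + 13464/25) + (0)
Last nonzero remainder: -(1224/25)y + 13464/25. Dividing through by -1224/25 gives the monic gcd y - 11.
Cancel y - 11 from numerator and denominator to get the reduced form.

(4y^2 - 4y - 224)/(y^2 + 4y - 45)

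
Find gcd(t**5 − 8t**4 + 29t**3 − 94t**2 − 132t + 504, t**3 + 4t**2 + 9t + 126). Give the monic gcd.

t**2 − 2t + 21

By polynomial division,
  t**5 − 8t**4 + 29t**3 − 94t**2 − 132t + 504 = (t**2 − 12t + 68)(t**3 + 4t**2 + 9t + 126) + (−384t**2 + 768t − 8064)
  t**3 + 4t**2 + 9t + 126 = (−(1/384)t − 1/64)(−384t**2 + 768t − 8064) + (0)
Last nonzero remainder: −384t**2 + 768t − 8064. Dividing through by −384 gives the monic gcd t**2 − 2t + 21.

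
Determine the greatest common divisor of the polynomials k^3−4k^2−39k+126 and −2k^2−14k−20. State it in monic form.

Euclidean algorithm in ℚ[k]:
  k^3−4k^2−39k+126 = (−(1/2)k+11/2)(−2k^2−14k−20) + (28k+236)
  −2k^2−14k−20 = (−(1/14)k+5/49)(28k+236) + (−2160/49)
  28k+236 = (−(343/540)k−2891/540)(−2160/49) + (0)
The last nonzero remainder is the constant −2160/49, so the polynomials are coprime and gcd = 1.

1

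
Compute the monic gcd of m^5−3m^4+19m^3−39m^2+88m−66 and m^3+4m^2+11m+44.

Repeated division with remainder:
  m^5−3m^4+19m^3−39m^2+88m−66 = (m^2−7m+36)(m^3+4m^2+11m+44) + (−150m^2−1650)
  m^3+4m^2+11m+44 = (−(1/150)m−2/75)(−150m^2−1650) + (0)
Last nonzero remainder: −150m^2−1650. Dividing through by −150 gives the monic gcd m^2+11.

m^2+11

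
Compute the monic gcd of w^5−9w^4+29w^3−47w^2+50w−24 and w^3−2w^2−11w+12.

Apply the Euclidean algorithm:
  w^5−9w^4+29w^3−47w^2+50w−24 = (w^2−7w+26)(w^3−2w^2−11w+12) + (−84w^2+420w−336)
  w^3−2w^2−11w+12 = (−(1/84)w−1/28)(−84w^2+420w−336) + (0)
Last nonzero remainder: −84w^2+420w−336. Dividing through by −84 gives the monic gcd w^2−5w+4.

w^2−5w+4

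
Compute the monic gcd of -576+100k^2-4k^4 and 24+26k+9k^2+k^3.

By polynomial division,
  -4k^4+100k^2-576 = (-4k+36)(k^3+9k^2+26k+24) + (-120k^2-840k-1440)
  k^3+9k^2+26k+24 = (-(1/120)k-1/60)(-120k^2-840k-1440) + (0)
Last nonzero remainder: -120k^2-840k-1440. Dividing through by -120 gives the monic gcd k^2+7k+12.

12+7k+k^2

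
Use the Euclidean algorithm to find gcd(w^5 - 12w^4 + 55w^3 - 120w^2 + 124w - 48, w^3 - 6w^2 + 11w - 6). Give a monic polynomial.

w^3 - 6w^2 + 11w - 6

Euclidean algorithm in ℚ[w]:
  w^5 - 12w^4 + 55w^3 - 120w^2 + 124w - 48 = (w^2 - 6w + 8)(w^3 - 6w^2 + 11w - 6) + (0)
The last nonzero remainder w^3 - 6w^2 + 11w - 6 is already monic.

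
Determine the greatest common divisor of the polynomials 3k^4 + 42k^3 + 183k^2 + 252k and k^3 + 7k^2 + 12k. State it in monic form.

k^3 + 7k^2 + 12k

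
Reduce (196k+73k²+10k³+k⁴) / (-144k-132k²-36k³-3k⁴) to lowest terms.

(-49-6k-k²)/(36+24k+3k²)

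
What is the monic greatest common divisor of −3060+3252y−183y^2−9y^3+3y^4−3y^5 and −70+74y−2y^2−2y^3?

5−6y+y^2

By polynomial division,
  −3y^5+3y^4−9y^3−183y^2+3252y−3060 = ((3/2)y^2−3y+63)(−2y^3−2y^2+74y−70) + (270y^2−1620y+1350)
  −2y^3−2y^2+74y−70 = (−(1/135)y−7/135)(270y^2−1620y+1350) + (0)
Last nonzero remainder: 270y^2−1620y+1350. Dividing through by 270 gives the monic gcd y^2−6y+5.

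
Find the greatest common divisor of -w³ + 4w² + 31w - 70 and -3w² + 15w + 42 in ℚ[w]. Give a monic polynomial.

w - 7

Euclidean algorithm in ℚ[w]:
  -w³ + 4w² + 31w - 70 = ((1/3)w + 1/3)(-3w² + 15w + 42) + (12w - 84)
  -3w² + 15w + 42 = (-(1/4)w - 1/2)(12w - 84) + (0)
Last nonzero remainder: 12w - 84. Dividing through by 12 gives the monic gcd w - 7.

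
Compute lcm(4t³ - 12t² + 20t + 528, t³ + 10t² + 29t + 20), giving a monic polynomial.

Apply the Euclidean algorithm:
  4t³ - 12t² + 20t + 528 = (4)(t³ + 10t² + 29t + 20) + (-52t² - 96t + 448)
  t³ + 10t² + 29t + 20 = (-(1/52)t - 53/338)(-52t² - 96t + 448) + ((3813/169)t + 15252/169)
  -52t² - 96t + 448 = (-(8788/3813)t + 18928/3813)((3813/169)t + 15252/169) + (0)
Last nonzero remainder: (3813/169)t + 15252/169. Dividing through by 3813/169 gives the monic gcd t + 4.
Then lcm(f, g) = f·g / gcd(f, g); expanding and making the result monic gives the answer.

t⁵ + 3t⁴ - 8t³ + 147t² + 817t + 660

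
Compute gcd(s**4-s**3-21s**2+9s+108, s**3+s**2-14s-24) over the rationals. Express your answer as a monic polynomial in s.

Repeated division with remainder:
  s**4-s**3-21s**2+9s+108 = (s-2)(s**3+s**2-14s-24) + (-5s**2+5s+60)
  s**3+s**2-14s-24 = (-(1/5)s-2/5)(-5s**2+5s+60) + (0)
Last nonzero remainder: -5s**2+5s+60. Dividing through by -5 gives the monic gcd s**2-s-12.

s**2-s-12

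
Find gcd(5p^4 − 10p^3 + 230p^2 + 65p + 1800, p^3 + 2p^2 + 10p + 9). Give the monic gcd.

p^2 + p + 9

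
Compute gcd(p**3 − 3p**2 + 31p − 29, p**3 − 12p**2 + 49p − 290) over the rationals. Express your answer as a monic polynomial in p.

p**2 − 2p + 29

Repeated division with remainder:
  p**3 − 3p**2 + 31p − 29 = (p**3 − 12p**2 + 49p − 290) + (9p**2 − 18p + 261)
  p**3 − 12p**2 + 49p − 290 = ((1/9)p − 10/9)(9p**2 − 18p + 261) + (0)
Last nonzero remainder: 9p**2 − 18p + 261. Dividing through by 9 gives the monic gcd p**2 − 2p + 29.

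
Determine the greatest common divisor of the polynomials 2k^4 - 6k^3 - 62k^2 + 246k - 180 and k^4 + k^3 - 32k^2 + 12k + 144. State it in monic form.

k^2 + 3k - 18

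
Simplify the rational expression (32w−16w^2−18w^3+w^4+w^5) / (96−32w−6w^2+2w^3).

(−2w+w^2+w^3)/(−6+2w)

Apply the Euclidean algorithm:
  w^5+w^4−18w^3−16w^2+32w = ((1/2)w^2+2w+5)(2w^3−6w^2−32w+96) + (30w^2−480)
  2w^3−6w^2−32w+96 = ((1/15)w−1/5)(30w^2−480) + (0)
Last nonzero remainder: 30w^2−480. Dividing through by 30 gives the monic gcd w^2−16.
Cancel w^2−16 from numerator and denominator to get the reduced form.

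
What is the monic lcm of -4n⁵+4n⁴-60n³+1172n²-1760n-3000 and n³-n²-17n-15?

Apply the Euclidean algorithm:
  -4n⁵+4n⁴-60n³+1172n²-1760n-3000 = (-4n²-128)(n³-n²-17n-15) + (984n²-3936n-4920)
  n³-n²-17n-15 = ((1/984)n+1/328)(984n²-3936n-4920) + (0)
Last nonzero remainder: 984n²-3936n-4920. Dividing through by 984 gives the monic gcd n²-4n-5.
Then lcm(f, g) = f·g / gcd(f, g); expanding and making the result monic gives the answer.

n⁶+2n⁵+12n⁴-248n³-439n²+2070n+2250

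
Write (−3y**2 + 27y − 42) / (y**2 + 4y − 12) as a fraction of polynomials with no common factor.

(−3y + 21)/(y + 6)

By polynomial division,
  −3y**2 + 27y − 42 = (−3)(y**2 + 4y − 12) + (39y − 78)
  y**2 + 4y − 12 = ((1/39)y + 2/13)(39y − 78) + (0)
Last nonzero remainder: 39y − 78. Dividing through by 39 gives the monic gcd y − 2.
Cancel y − 2 from numerator and denominator to get the reduced form.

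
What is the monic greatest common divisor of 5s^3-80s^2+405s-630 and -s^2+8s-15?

s-3

By polynomial division,
  5s^3-80s^2+405s-630 = (-5s+40)(-s^2+8s-15) + (10s-30)
  -s^2+8s-15 = (-(1/10)s+1/2)(10s-30) + (0)
Last nonzero remainder: 10s-30. Dividing through by 10 gives the monic gcd s-3.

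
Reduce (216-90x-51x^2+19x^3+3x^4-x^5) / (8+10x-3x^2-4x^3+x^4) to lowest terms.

(27+9x-3x^2-x^3)/(1+2x+x^2)

Repeated division with remainder:
  -x^5+3x^4+19x^3-51x^2-90x+216 = (-x-1)(x^4-4x^3-3x^2+10x+8) + (12x^3-44x^2-72x+224)
  x^4-4x^3-3x^2+10x+8 = ((1/12)x-1/36)(12x^3-44x^2-72x+224) + ((16/9)x^2-(32/3)x+128/9)
  12x^3-44x^2-72x+224 = ((27/4)x+63/4)((16/9)x^2-(32/3)x+128/9) + (0)
Last nonzero remainder: (16/9)x^2-(32/3)x+128/9. Dividing through by 16/9 gives the monic gcd x^2-6x+8.
Cancel x^2-6x+8 from numerator and denominator to get the reduced form.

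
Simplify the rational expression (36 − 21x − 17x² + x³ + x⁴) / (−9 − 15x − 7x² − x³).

(−4 + 5x − x²)/(1 + x)

Apply the Euclidean algorithm:
  x⁴ + x³ − 17x² − 21x + 36 = (−x + 6)(−x³ − 7x² − 15x − 9) + (10x² + 60x + 90)
  −x³ − 7x² − 15x − 9 = (−(1/10)x − 1/10)(10x² + 60x + 90) + (0)
Last nonzero remainder: 10x² + 60x + 90. Dividing through by 10 gives the monic gcd x² + 6x + 9.
Cancel x² + 6x + 9 from numerator and denominator to get the reduced form.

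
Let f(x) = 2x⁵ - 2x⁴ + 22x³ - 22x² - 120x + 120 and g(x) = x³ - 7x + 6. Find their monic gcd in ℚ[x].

x² - 3x + 2

Euclidean algorithm in ℚ[x]:
  2x⁵ - 2x⁴ + 22x³ - 22x² - 120x + 120 = (2x² - 2x + 36)(x³ - 7x + 6) + (-48x² + 144x - 96)
  x³ - 7x + 6 = (-(1/48)x - 1/16)(-48x² + 144x - 96) + (0)
Last nonzero remainder: -48x² + 144x - 96. Dividing through by -48 gives the monic gcd x² - 3x + 2.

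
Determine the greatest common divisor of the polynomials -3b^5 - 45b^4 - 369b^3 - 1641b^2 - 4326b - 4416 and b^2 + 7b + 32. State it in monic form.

Euclidean algorithm in ℚ[b]:
  -3b^5 - 45b^4 - 369b^3 - 1641b^2 - 4326b - 4416 = (-3b^3 - 24b^2 - 105b - 138)(b^2 + 7b + 32) + (0)
The last nonzero remainder b^2 + 7b + 32 is already monic.

b^2 + 7b + 32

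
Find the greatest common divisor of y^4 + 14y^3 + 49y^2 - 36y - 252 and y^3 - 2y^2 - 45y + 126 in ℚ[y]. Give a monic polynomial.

y + 7

By polynomial division,
  y^4 + 14y^3 + 49y^2 - 36y - 252 = (y + 16)(y^3 - 2y^2 - 45y + 126) + (126y^2 + 558y - 2268)
  y^3 - 2y^2 - 45y + 126 = ((1/126)y - 5/98)(126y^2 + 558y - 2268) + ((72/49)y + 72/7)
  126y^2 + 558y - 2268 = ((343/4)y - 441/2)((72/49)y + 72/7) + (0)
Last nonzero remainder: (72/49)y + 72/7. Dividing through by 72/49 gives the monic gcd y + 7.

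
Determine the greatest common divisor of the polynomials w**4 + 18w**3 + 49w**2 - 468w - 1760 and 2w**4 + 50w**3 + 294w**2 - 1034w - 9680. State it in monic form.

w**3 + 14w**2 - 7w - 440

Apply the Euclidean algorithm:
  w**4 + 18w**3 + 49w**2 - 468w - 1760 = (1/2)(2w**4 + 50w**3 + 294w**2 - 1034w - 9680) + (-7w**3 - 98w**2 + 49w + 3080)
  2w**4 + 50w**3 + 294w**2 - 1034w - 9680 = (-(2/7)w - 22/7)(-7w**3 - 98w**2 + 49w + 3080) + (0)
Last nonzero remainder: -7w**3 - 98w**2 + 49w + 3080. Dividing through by -7 gives the monic gcd w**3 + 14w**2 - 7w - 440.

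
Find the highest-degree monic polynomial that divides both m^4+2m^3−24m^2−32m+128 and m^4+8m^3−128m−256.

m^3+4m^2−16m−64

Euclidean algorithm in ℚ[m]:
  m^4+2m^3−24m^2−32m+128 = (m^4+8m^3−128m−256) + (−6m^3−24m^2+96m+384)
  m^4+8m^3−128m−256 = (−(1/6)m−2/3)(−6m^3−24m^2+96m+384) + (0)
Last nonzero remainder: −6m^3−24m^2+96m+384. Dividing through by −6 gives the monic gcd m^3+4m^2−16m−64.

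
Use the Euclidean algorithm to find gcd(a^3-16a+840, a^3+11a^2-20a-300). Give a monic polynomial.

a+10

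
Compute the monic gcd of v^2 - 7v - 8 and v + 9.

Apply the Euclidean algorithm:
  v^2 - 7v - 8 = (v - 16)(v + 9) + (136)
  v + 9 = ((1/136)v + 9/136)(136) + (0)
The last nonzero remainder is the constant 136, so the polynomials are coprime and gcd = 1.

1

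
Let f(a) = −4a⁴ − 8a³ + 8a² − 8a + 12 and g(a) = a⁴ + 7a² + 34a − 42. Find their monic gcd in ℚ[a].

Repeated division with remainder:
  −4a⁴ − 8a³ + 8a² − 8a + 12 = (−4)(a⁴ + 7a² + 34a − 42) + (−8a³ + 36a² + 128a − 156)
  a⁴ + 7a² + 34a − 42 = (−(1/8)a − 9/16)(−8a³ + 36a² + 128a − 156) + ((173/4)a² + (173/2)a − 519/4)
  −8a³ + 36a² + 128a − 156 = (−(32/173)a + 208/173)((173/4)a² + (173/2)a − 519/4) + (0)
Last nonzero remainder: (173/4)a² + (173/2)a − 519/4. Dividing through by 173/4 gives the monic gcd a² + 2a − 3.

a² + 2a − 3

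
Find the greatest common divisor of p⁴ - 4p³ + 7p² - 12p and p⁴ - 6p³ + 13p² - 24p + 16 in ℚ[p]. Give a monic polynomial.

p² - p + 4

Repeated division with remainder:
  p⁴ - 4p³ + 7p² - 12p = (p⁴ - 6p³ + 13p² - 24p + 16) + (2p³ - 6p² + 12p - 16)
  p⁴ - 6p³ + 13p² - 24p + 16 = ((1/2)p - 3/2)(2p³ - 6p² + 12p - 16) + (-2p² + 2p - 8)
  2p³ - 6p² + 12p - 16 = (-p + 2)(-2p² + 2p - 8) + (0)
Last nonzero remainder: -2p² + 2p - 8. Dividing through by -2 gives the monic gcd p² - p + 4.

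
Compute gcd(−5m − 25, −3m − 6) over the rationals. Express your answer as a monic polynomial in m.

1

By polynomial division,
  −5m − 25 = (5/3)(−3m − 6) + (−15)
  −3m − 6 = ((1/5)m + 2/5)(−15) + (0)
The last nonzero remainder is the constant −15, so the polynomials are coprime and gcd = 1.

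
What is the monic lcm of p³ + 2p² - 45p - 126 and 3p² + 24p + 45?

Repeated division with remainder:
  p³ + 2p² - 45p - 126 = ((1/3)p - 2)(3p² + 24p + 45) + (-12p - 36)
  3p² + 24p + 45 = (-(1/4)p - 5/4)(-12p - 36) + (0)
Last nonzero remainder: -12p - 36. Dividing through by -12 gives the monic gcd p + 3.
Then lcm(f, g) = f·g / gcd(f, g); expanding and making the result monic gives the answer.

p⁴ + 7p³ - 35p² - 351p - 630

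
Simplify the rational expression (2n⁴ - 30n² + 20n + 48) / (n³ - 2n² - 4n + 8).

(2n³ + 4n² - 22n - 24)/(n² - 4)

By polynomial division,
  2n⁴ - 30n² + 20n + 48 = (2n + 4)(n³ - 2n² - 4n + 8) + (-14n² + 20n + 16)
  n³ - 2n² - 4n + 8 = (-(1/14)n + 2/49)(-14n² + 20n + 16) + (-(180/49)n + 360/49)
  -14n² + 20n + 16 = ((343/90)n + 98/45)(-(180/49)n + 360/49) + (0)
Last nonzero remainder: -(180/49)n + 360/49. Dividing through by -180/49 gives the monic gcd n - 2.
Cancel n - 2 from numerator and denominator to get the reduced form.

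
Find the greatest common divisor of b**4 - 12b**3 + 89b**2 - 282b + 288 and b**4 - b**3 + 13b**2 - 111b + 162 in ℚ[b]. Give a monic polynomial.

Repeated division with remainder:
  b**4 - 12b**3 + 89b**2 - 282b + 288 = (b**4 - b**3 + 13b**2 - 111b + 162) + (-11b**3 + 76b**2 - 171b + 126)
  b**4 - b**3 + 13b**2 - 111b + 162 = (-(1/11)b - 65/121)(-11b**3 + 76b**2 - 171b + 126) + ((4632/121)b**2 - (23160/121)b + 27792/121)
  -11b**3 + 76b**2 - 171b + 126 = (-(1331/4632)b + 847/1544)((4632/121)b**2 - (23160/121)b + 27792/121) + (0)
Last nonzero remainder: (4632/121)b**2 - (23160/121)b + 27792/121. Dividing through by 4632/121 gives the monic gcd b**2 - 5b + 6.

b**2 - 5b + 6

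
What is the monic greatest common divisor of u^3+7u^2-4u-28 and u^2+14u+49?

u+7

Euclidean algorithm in ℚ[u]:
  u^3+7u^2-4u-28 = (u-7)(u^2+14u+49) + (45u+315)
  u^2+14u+49 = ((1/45)u+7/45)(45u+315) + (0)
Last nonzero remainder: 45u+315. Dividing through by 45 gives the monic gcd u+7.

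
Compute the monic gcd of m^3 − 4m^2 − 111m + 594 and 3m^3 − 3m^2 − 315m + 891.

m^2 + 2m − 99

Repeated division with remainder:
  m^3 − 4m^2 − 111m + 594 = (1/3)(3m^3 − 3m^2 − 315m + 891) + (−3m^2 − 6m + 297)
  3m^3 − 3m^2 − 315m + 891 = (−m + 3)(−3m^2 − 6m + 297) + (0)
Last nonzero remainder: −3m^2 − 6m + 297. Dividing through by −3 gives the monic gcd m^2 + 2m − 99.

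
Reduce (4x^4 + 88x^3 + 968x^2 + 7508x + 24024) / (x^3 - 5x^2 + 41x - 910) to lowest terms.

Repeated division with remainder:
  4x^4 + 88x^3 + 968x^2 + 7508x + 24024 = (4x + 108)(x^3 - 5x^2 + 41x - 910) + (1344x^2 + 6720x + 122304)
  x^3 - 5x^2 + 41x - 910 = ((1/1344)x - 5/672)(1344x^2 + 6720x + 122304) + (0)
Last nonzero remainder: 1344x^2 + 6720x + 122304. Dividing through by 1344 gives the monic gcd x^2 + 5x + 91.
Cancel x^2 + 5x + 91 from numerator and denominator to get the reduced form.

(4x^2 + 68x + 264)/(x - 10)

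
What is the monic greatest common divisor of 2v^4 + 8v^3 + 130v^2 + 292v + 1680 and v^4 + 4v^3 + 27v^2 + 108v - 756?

v^2 + v + 42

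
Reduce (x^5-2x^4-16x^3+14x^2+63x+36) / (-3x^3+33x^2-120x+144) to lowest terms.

Euclidean algorithm in ℚ[x]:
  x^5-2x^4-16x^3+14x^2+63x+36 = (-(1/3)x^2-3x-43/3)(-3x^3+33x^2-120x+144) + (175x^2-1225x+2100)
  -3x^3+33x^2-120x+144 = (-(3/175)x+12/175)(175x^2-1225x+2100) + (0)
Last nonzero remainder: 175x^2-1225x+2100. Dividing through by 175 gives the monic gcd x^2-7x+12.
Cancel x^2-7x+12 from numerator and denominator to get the reduced form.

(-x^3-5x^2-7x-3)/(3x-12)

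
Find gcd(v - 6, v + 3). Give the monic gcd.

Apply the Euclidean algorithm:
  v - 6 = (v + 3) + (-9)
  v + 3 = (-(1/9)v - 1/3)(-9) + (0)
The last nonzero remainder is the constant -9, so the polynomials are coprime and gcd = 1.

1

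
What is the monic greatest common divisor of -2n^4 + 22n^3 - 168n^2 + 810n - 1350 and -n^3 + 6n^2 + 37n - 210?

Apply the Euclidean algorithm:
  -2n^4 + 22n^3 - 168n^2 + 810n - 1350 = (2n - 10)(-n^3 + 6n^2 + 37n - 210) + (-182n^2 + 1600n - 3450)
  -n^3 + 6n^2 + 37n - 210 = ((1/182)n + 127/8281)(-182n^2 + 1600n - 3450) + ((260172/8281)n - 1300860/8281)
  -182n^2 + 1600n - 3450 = (-(753571/130086)n + 952315/43362)((260172/8281)n - 1300860/8281) + (0)
Last nonzero remainder: (260172/8281)n - 1300860/8281. Dividing through by 260172/8281 gives the monic gcd n - 5.

n - 5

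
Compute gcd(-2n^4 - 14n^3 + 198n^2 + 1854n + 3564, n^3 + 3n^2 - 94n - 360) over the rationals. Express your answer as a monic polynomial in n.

n + 9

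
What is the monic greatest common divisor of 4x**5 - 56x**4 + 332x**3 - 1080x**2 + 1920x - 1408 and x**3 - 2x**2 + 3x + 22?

x**2 - 4x + 11

Repeated division with remainder:
  4x**5 - 56x**4 + 332x**3 - 1080x**2 + 1920x - 1408 = (4x**2 - 48x + 224)(x**3 - 2x**2 + 3x + 22) + (-576x**2 + 2304x - 6336)
  x**3 - 2x**2 + 3x + 22 = (-(1/576)x - 1/288)(-576x**2 + 2304x - 6336) + (0)
Last nonzero remainder: -576x**2 + 2304x - 6336. Dividing through by -576 gives the monic gcd x**2 - 4x + 11.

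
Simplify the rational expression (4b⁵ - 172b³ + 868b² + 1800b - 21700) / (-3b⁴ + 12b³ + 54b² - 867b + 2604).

(-4b² + 100)/(3b - 12)

Apply the Euclidean algorithm:
  4b⁵ - 172b³ + 868b² + 1800b - 21700 = (-(4/3)b - 16/3)(-3b⁴ + 12b³ + 54b² - 867b + 2604) + (-36b³ + 648b - 7812)
  -3b⁴ + 12b³ + 54b² - 867b + 2604 = ((1/12)b - 1/3)(-36b³ + 648b - 7812) + (0)
Last nonzero remainder: -36b³ + 648b - 7812. Dividing through by -36 gives the monic gcd b³ - 18b + 217.
Cancel b³ - 18b + 217 from numerator and denominator to get the reduced form.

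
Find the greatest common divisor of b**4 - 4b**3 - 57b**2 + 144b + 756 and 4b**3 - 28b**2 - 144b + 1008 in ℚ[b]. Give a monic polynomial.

b**3 - 7b**2 - 36b + 252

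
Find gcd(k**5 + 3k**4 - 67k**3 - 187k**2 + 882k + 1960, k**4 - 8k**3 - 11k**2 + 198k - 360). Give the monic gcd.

k**2 + k - 20

Repeated division with remainder:
  k**5 + 3k**4 - 67k**3 - 187k**2 + 882k + 1960 = (k + 11)(k**4 - 8k**3 - 11k**2 + 198k - 360) + (32k**3 - 264k**2 - 936k + 5920)
  k**4 - 8k**3 - 11k**2 + 198k - 360 = ((1/32)k + 1/128)(32k**3 - 264k**2 - 936k + 5920) + ((325/16)k**2 + (325/16)k - 1625/4)
  32k**3 - 264k**2 - 936k + 5920 = ((512/325)k - 4736/325)((325/16)k**2 + (325/16)k - 1625/4) + (0)
Last nonzero remainder: (325/16)k**2 + (325/16)k - 1625/4. Dividing through by 325/16 gives the monic gcd k**2 + k - 20.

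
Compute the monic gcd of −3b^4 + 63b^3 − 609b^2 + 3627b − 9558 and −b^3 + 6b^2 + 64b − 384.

By polynomial division,
  −3b^4 + 63b^3 − 609b^2 + 3627b − 9558 = (3b − 45)(−b^3 + 6b^2 + 64b − 384) + (−531b^2 + 7659b − 26838)
  −b^3 + 6b^2 + 64b − 384 = ((1/531)b + 497/31329)(−531b^2 + 7659b − 26838) + (−(24225/3481)b + 145350/3481)
  −531b^2 + 7659b − 26838 = ((616137/8075)b − 5190171/8075)(−(24225/3481)b + 145350/3481) + (0)
Last nonzero remainder: −(24225/3481)b + 145350/3481. Dividing through by −24225/3481 gives the monic gcd b − 6.

b − 6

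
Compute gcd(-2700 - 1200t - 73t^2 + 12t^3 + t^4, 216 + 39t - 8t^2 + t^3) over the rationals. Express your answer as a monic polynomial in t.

By polynomial division,
  t^4 + 12t^3 - 73t^2 - 1200t - 2700 = (t + 20)(t^3 - 8t^2 + 39t + 216) + (48t^2 - 2196t - 7020)
  t^3 - 8t^2 + 39t + 216 = ((1/48)t + 151/192)(48t^2 - 2196t - 7020) + ((30597/16)t + 91791/16)
  48t^2 - 2196t - 7020 = ((256/10199)t - 12480/10199)((30597/16)t + 91791/16) + (0)
Last nonzero remainder: (30597/16)t + 91791/16. Dividing through by 30597/16 gives the monic gcd t + 3.

3 + t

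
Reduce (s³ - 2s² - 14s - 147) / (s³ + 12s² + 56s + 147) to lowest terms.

(s - 7)/(s + 7)

Euclidean algorithm in ℚ[s]:
  s³ - 2s² - 14s - 147 = (s³ + 12s² + 56s + 147) + (-14s² - 70s - 294)
  s³ + 12s² + 56s + 147 = (-(1/14)s - 1/2)(-14s² - 70s - 294) + (0)
Last nonzero remainder: -14s² - 70s - 294. Dividing through by -14 gives the monic gcd s² + 5s + 21.
Cancel s² + 5s + 21 from numerator and denominator to get the reduced form.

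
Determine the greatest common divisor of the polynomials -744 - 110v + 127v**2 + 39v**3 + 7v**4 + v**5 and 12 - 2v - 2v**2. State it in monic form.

-6 + v + v**2

Euclidean algorithm in ℚ[v]:
  v**5 + 7v**4 + 39v**3 + 127v**2 - 110v - 744 = (-(1/2)v**3 - 3v**2 - (39/2)v - 62)(-2v**2 - 2v + 12) + (0)
Last nonzero remainder: -2v**2 - 2v + 12. Dividing through by -2 gives the monic gcd v**2 + v - 6.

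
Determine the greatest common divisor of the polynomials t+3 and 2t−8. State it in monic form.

1

By polynomial division,
  t+3 = (1/2)(2t−8) + (7)
  2t−8 = ((2/7)t−8/7)(7) + (0)
The last nonzero remainder is the constant 7, so the polynomials are coprime and gcd = 1.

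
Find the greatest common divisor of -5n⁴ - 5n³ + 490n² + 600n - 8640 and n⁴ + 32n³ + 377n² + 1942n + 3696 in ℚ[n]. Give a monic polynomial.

By polynomial division,
  -5n⁴ - 5n³ + 490n² + 600n - 8640 = (-5)(n⁴ + 32n³ + 377n² + 1942n + 3696) + (155n³ + 2375n² + 10310n + 9840)
  n⁴ + 32n³ + 377n² + 1942n + 3696 = ((1/155)n + 517/4805)(155n³ + 2375n² + 10310n + 9840) + ((52800/961)n² + (739200/961)n + 2534400/961)
  155n³ + 2375n² + 10310n + 9840 = ((29791/10560)n + 39401/10560)((52800/961)n² + (739200/961)n + 2534400/961) + (0)
Last nonzero remainder: (52800/961)n² + (739200/961)n + 2534400/961. Dividing through by 52800/961 gives the monic gcd n² + 14n + 48.

n² + 14n + 48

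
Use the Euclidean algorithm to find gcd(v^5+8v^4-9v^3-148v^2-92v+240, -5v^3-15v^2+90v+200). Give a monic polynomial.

v^3+3v^2-18v-40

Repeated division with remainder:
  v^5+8v^4-9v^3-148v^2-92v+240 = (-(1/5)v^2-v+6/5)(-5v^3-15v^2+90v+200) + (0)
Last nonzero remainder: -5v^3-15v^2+90v+200. Dividing through by -5 gives the monic gcd v^3+3v^2-18v-40.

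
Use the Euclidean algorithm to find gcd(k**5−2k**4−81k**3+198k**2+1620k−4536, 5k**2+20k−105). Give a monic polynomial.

k**2+4k−21

By polynomial division,
  k**5−2k**4−81k**3+198k**2+1620k−4536 = ((1/5)k**3−(6/5)k**2−(36/5)k+216/5)(5k**2+20k−105) + (0)
Last nonzero remainder: 5k**2+20k−105. Dividing through by 5 gives the monic gcd k**2+4k−21.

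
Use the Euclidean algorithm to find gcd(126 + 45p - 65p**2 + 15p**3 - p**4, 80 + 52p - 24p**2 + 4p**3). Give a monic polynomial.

By polynomial division,
  -p**4 + 15p**3 - 65p**2 + 45p + 126 = (-(1/4)p + 9/4)(4p**3 - 24p**2 + 52p + 80) + (2p**2 - 52p - 54)
  4p**3 - 24p**2 + 52p + 80 = (2p + 40)(2p**2 - 52p - 54) + (2240p + 2240)
  2p**2 - 52p - 54 = ((1/1120)p - 27/1120)(2240p + 2240) + (0)
Last nonzero remainder: 2240p + 2240. Dividing through by 2240 gives the monic gcd p + 1.

1 + p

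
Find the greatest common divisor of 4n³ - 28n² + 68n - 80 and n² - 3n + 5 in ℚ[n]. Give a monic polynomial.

By polynomial division,
  4n³ - 28n² + 68n - 80 = (4n - 16)(n² - 3n + 5) + (0)
The last nonzero remainder n² - 3n + 5 is already monic.

n² - 3n + 5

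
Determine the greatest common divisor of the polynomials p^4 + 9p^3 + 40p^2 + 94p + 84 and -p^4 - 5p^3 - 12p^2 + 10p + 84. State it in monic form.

Euclidean algorithm in ℚ[p]:
  p^4 + 9p^3 + 40p^2 + 94p + 84 = (-1)(-p^4 - 5p^3 - 12p^2 + 10p + 84) + (4p^3 + 28p^2 + 104p + 168)
  -p^4 - 5p^3 - 12p^2 + 10p + 84 = (-(1/4)p + 1/2)(4p^3 + 28p^2 + 104p + 168) + (0)
Last nonzero remainder: 4p^3 + 28p^2 + 104p + 168. Dividing through by 4 gives the monic gcd p^3 + 7p^2 + 26p + 42.

p^3 + 7p^2 + 26p + 42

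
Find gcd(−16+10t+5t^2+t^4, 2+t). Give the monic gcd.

2+t

By polynomial division,
  t^4+5t^2+10t−16 = (t^3−2t^2+9t−8)(t+2) + (0)
The last nonzero remainder t+2 is already monic.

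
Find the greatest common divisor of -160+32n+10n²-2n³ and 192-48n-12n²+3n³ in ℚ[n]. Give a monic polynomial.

-16+n²

Euclidean algorithm in ℚ[n]:
  -2n³+10n²+32n-160 = (-2/3)(3n³-12n²-48n+192) + (2n²-32)
  3n³-12n²-48n+192 = ((3/2)n-6)(2n²-32) + (0)
Last nonzero remainder: 2n²-32. Dividing through by 2 gives the monic gcd n²-16.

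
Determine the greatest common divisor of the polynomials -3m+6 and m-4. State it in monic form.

1

By polynomial division,
  -3m+6 = (-3)(m-4) + (-6)
  m-4 = (-(1/6)m+2/3)(-6) + (0)
The last nonzero remainder is the constant -6, so the polynomials are coprime and gcd = 1.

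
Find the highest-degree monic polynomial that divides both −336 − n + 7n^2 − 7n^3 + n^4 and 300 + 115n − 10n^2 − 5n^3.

3 + n

Euclidean algorithm in ℚ[n]:
  n^4 − 7n^3 + 7n^2 − n − 336 = (−(1/5)n + 9/5)(−5n^3 − 10n^2 + 115n + 300) + (48n^2 − 148n − 876)
  −5n^3 − 10n^2 + 115n + 300 = (−(5/48)n − 305/576)(48n^2 − 148n − 876) + (−(7865/144)n − 7865/48)
  48n^2 − 148n − 876 = (−(6912/7865)n + 42048/7865)(−(7865/144)n − 7865/48) + (0)
Last nonzero remainder: −(7865/144)n − 7865/48. Dividing through by −7865/144 gives the monic gcd n + 3.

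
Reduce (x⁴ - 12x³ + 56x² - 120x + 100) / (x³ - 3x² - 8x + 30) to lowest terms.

By polynomial division,
  x⁴ - 12x³ + 56x² - 120x + 100 = (x - 9)(x³ - 3x² - 8x + 30) + (37x² - 222x + 370)
  x³ - 3x² - 8x + 30 = ((1/37)x + 3/37)(37x² - 222x + 370) + (0)
Last nonzero remainder: 37x² - 222x + 370. Dividing through by 37 gives the monic gcd x² - 6x + 10.
Cancel x² - 6x + 10 from numerator and denominator to get the reduced form.

(x² - 6x + 10)/(x + 3)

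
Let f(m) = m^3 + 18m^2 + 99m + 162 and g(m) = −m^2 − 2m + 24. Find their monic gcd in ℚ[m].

m + 6

Apply the Euclidean algorithm:
  m^3 + 18m^2 + 99m + 162 = (−m − 16)(−m^2 − 2m + 24) + (91m + 546)
  −m^2 − 2m + 24 = (−(1/91)m + 4/91)(91m + 546) + (0)
Last nonzero remainder: 91m + 546. Dividing through by 91 gives the monic gcd m + 6.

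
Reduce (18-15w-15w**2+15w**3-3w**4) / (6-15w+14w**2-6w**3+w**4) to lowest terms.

(9+6w-3w**2)/(3-3w+w**2)

By polynomial division,
  -3w**4+15w**3-15w**2-15w+18 = (-3)(w**4-6w**3+14w**2-15w+6) + (-3w**3+27w**2-60w+36)
  w**4-6w**3+14w**2-15w+6 = (-(1/3)w-1)(-3w**3+27w**2-60w+36) + (21w**2-63w+42)
  -3w**3+27w**2-60w+36 = (-(1/7)w+6/7)(21w**2-63w+42) + (0)
Last nonzero remainder: 21w**2-63w+42. Dividing through by 21 gives the monic gcd w**2-3w+2.
Cancel w**2-3w+2 from numerator and denominator to get the reduced form.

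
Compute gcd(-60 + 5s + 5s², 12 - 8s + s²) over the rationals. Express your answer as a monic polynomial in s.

1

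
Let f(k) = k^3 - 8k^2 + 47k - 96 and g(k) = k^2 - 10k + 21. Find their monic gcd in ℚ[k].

k - 3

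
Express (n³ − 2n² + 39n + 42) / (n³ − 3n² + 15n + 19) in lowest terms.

(n² − 3n + 42)/(n² − 4n + 19)

Apply the Euclidean algorithm:
  n³ − 2n² + 39n + 42 = (n³ − 3n² + 15n + 19) + (n² + 24n + 23)
  n³ − 3n² + 15n + 19 = (n − 27)(n² + 24n + 23) + (640n + 640)
  n² + 24n + 23 = ((1/640)n + 23/640)(640n + 640) + (0)
Last nonzero remainder: 640n + 640. Dividing through by 640 gives the monic gcd n + 1.
Cancel n + 1 from numerator and denominator to get the reduced form.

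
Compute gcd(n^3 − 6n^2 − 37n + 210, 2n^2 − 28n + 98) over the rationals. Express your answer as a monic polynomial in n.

n − 7

Apply the Euclidean algorithm:
  n^3 − 6n^2 − 37n + 210 = ((1/2)n + 4)(2n^2 − 28n + 98) + (26n − 182)
  2n^2 − 28n + 98 = ((1/13)n − 7/13)(26n − 182) + (0)
Last nonzero remainder: 26n − 182. Dividing through by 26 gives the monic gcd n − 7.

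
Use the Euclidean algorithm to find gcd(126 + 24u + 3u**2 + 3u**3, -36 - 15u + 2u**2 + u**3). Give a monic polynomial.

3 + u

Apply the Euclidean algorithm:
  3u**3 + 3u**2 + 24u + 126 = (3)(u**3 + 2u**2 - 15u - 36) + (-3u**2 + 69u + 234)
  u**3 + 2u**2 - 15u - 36 = (-(1/3)u - 25/3)(-3u**2 + 69u + 234) + (638u + 1914)
  -3u**2 + 69u + 234 = (-(3/638)u + 39/319)(638u + 1914) + (0)
Last nonzero remainder: 638u + 1914. Dividing through by 638 gives the monic gcd u + 3.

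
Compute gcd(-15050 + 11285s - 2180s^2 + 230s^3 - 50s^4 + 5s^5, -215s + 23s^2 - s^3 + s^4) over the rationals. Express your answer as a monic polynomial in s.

-215 + 23s - s^2 + s^3

Repeated division with remainder:
  5s^5 - 50s^4 + 230s^3 - 2180s^2 + 11285s - 15050 = (5s - 45)(s^4 - s^3 + 23s^2 - 215s) + (70s^3 - 70s^2 + 1610s - 15050)
  s^4 - s^3 + 23s^2 - 215s = ((1/70)s)(70s^3 - 70s^2 + 1610s - 15050) + (0)
Last nonzero remainder: 70s^3 - 70s^2 + 1610s - 15050. Dividing through by 70 gives the monic gcd s^3 - s^2 + 23s - 215.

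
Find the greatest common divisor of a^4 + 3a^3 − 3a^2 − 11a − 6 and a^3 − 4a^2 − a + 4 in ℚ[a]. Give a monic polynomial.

Apply the Euclidean algorithm:
  a^4 + 3a^3 − 3a^2 − 11a − 6 = (a + 7)(a^3 − 4a^2 − a + 4) + (26a^2 − 8a − 34)
  a^3 − 4a^2 − a + 4 = ((1/26)a − 24/169)(26a^2 − 8a − 34) + (−(140/169)a − 140/169)
  26a^2 − 8a − 34 = (−(2197/70)a + 2873/70)(−(140/169)a − 140/169) + (0)
Last nonzero remainder: −(140/169)a − 140/169. Dividing through by −140/169 gives the monic gcd a + 1.

a + 1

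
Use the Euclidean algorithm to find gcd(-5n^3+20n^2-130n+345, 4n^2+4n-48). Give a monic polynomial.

n-3

Apply the Euclidean algorithm:
  -5n^3+20n^2-130n+345 = (-(5/4)n+25/4)(4n^2+4n-48) + (-215n+645)
  4n^2+4n-48 = (-(4/215)n-16/215)(-215n+645) + (0)
Last nonzero remainder: -215n+645. Dividing through by -215 gives the monic gcd n-3.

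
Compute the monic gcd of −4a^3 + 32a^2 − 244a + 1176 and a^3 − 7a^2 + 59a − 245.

a^2 − 2a + 49

Apply the Euclidean algorithm:
  −4a^3 + 32a^2 − 244a + 1176 = (−4)(a^3 − 7a^2 + 59a − 245) + (4a^2 − 8a + 196)
  a^3 − 7a^2 + 59a − 245 = ((1/4)a − 5/4)(4a^2 − 8a + 196) + (0)
Last nonzero remainder: 4a^2 − 8a + 196. Dividing through by 4 gives the monic gcd a^2 − 2a + 49.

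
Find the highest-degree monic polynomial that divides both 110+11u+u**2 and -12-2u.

Euclidean algorithm in ℚ[u]:
  u**2+11u+110 = (-(1/2)u-5/2)(-2u-12) + (80)
  -2u-12 = (-(1/40)u-3/20)(80) + (0)
The last nonzero remainder is the constant 80, so the polynomials are coprime and gcd = 1.

1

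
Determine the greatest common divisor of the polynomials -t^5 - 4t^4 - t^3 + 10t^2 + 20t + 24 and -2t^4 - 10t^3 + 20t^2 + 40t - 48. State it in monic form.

By polynomial division,
  -t^5 - 4t^4 - t^3 + 10t^2 + 20t + 24 = ((1/2)t - 1/2)(-2t^4 - 10t^3 + 20t^2 + 40t - 48) + (-16t^3 + 64t)
  -2t^4 - 10t^3 + 20t^2 + 40t - 48 = ((1/8)t + 5/8)(-16t^3 + 64t) + (12t^2 - 48)
  -16t^3 + 64t = (-(4/3)t)(12t^2 - 48) + (0)
Last nonzero remainder: 12t^2 - 48. Dividing through by 12 gives the monic gcd t^2 - 4.

t^2 - 4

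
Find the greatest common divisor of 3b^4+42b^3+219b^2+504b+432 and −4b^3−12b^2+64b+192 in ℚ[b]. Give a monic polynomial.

Apply the Euclidean algorithm:
  3b^4+42b^3+219b^2+504b+432 = (−(3/4)b−33/4)(−4b^3−12b^2+64b+192) + (168b^2+1176b+2016)
  −4b^3−12b^2+64b+192 = (−(1/42)b+2/21)(168b^2+1176b+2016) + (0)
Last nonzero remainder: 168b^2+1176b+2016. Dividing through by 168 gives the monic gcd b^2+7b+12.

b^2+7b+12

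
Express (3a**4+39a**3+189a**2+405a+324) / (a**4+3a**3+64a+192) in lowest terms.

(3a**2+18a+27)/(a**2−4a+16)

Repeated division with remainder:
  3a**4+39a**3+189a**2+405a+324 = (3)(a**4+3a**3+64a+192) + (30a**3+189a**2+213a−252)
  a**4+3a**3+64a+192 = ((1/30)a−11/100)(30a**3+189a**2+213a−252) + ((1369/100)a**2+(9583/100)a+4107/25)
  30a**3+189a**2+213a−252 = ((3000/1369)a−2100/1369)((1369/100)a**2+(9583/100)a+4107/25) + (0)
Last nonzero remainder: (1369/100)a**2+(9583/100)a+4107/25. Dividing through by 1369/100 gives the monic gcd a**2+7a+12.
Cancel a**2+7a+12 from numerator and denominator to get the reduced form.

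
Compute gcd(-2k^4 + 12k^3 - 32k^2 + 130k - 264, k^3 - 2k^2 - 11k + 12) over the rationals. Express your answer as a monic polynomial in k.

By polynomial division,
  -2k^4 + 12k^3 - 32k^2 + 130k - 264 = (-2k + 8)(k^3 - 2k^2 - 11k + 12) + (-38k^2 + 242k - 360)
  k^3 - 2k^2 - 11k + 12 = (-(1/38)k - 83/722)(-38k^2 + 242k - 360) + ((2652/361)k - 10608/361)
  -38k^2 + 242k - 360 = (-(6859/1326)k + 5415/442)((2652/361)k - 10608/361) + (0)
Last nonzero remainder: (2652/361)k - 10608/361. Dividing through by 2652/361 gives the monic gcd k - 4.

k - 4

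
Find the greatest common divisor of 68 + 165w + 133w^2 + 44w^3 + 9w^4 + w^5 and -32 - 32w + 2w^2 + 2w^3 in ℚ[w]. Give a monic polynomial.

4 + 5w + w^2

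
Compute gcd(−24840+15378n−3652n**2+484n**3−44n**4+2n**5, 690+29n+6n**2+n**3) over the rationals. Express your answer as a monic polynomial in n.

69−4n+n**2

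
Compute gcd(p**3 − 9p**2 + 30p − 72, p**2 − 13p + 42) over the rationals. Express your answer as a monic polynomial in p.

By polynomial division,
  p**3 − 9p**2 + 30p − 72 = (p + 4)(p**2 − 13p + 42) + (40p − 240)
  p**2 − 13p + 42 = ((1/40)p − 7/40)(40p − 240) + (0)
Last nonzero remainder: 40p − 240. Dividing through by 40 gives the monic gcd p − 6.

p − 6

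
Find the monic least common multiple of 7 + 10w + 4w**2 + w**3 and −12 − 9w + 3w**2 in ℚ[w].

−28 − 33w − 6w**2 + w**4

Apply the Euclidean algorithm:
  w**3 + 4w**2 + 10w + 7 = ((1/3)w + 7/3)(3w**2 − 9w − 12) + (35w + 35)
  3w**2 − 9w − 12 = ((3/35)w − 12/35)(35w + 35) + (0)
Last nonzero remainder: 35w + 35. Dividing through by 35 gives the monic gcd w + 1.
Then lcm(f, g) = f·g / gcd(f, g); expanding and making the result monic gives the answer.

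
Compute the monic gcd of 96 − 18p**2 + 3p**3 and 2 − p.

1

Apply the Euclidean algorithm:
  3p**3 − 18p**2 + 96 = (−3p**2 + 12p + 24)(−p + 2) + (48)
  −p + 2 = (−(1/48)p + 1/24)(48) + (0)
The last nonzero remainder is the constant 48, so the polynomials are coprime and gcd = 1.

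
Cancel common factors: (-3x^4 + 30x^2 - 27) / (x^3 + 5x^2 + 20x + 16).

Repeated division with remainder:
  -3x^4 + 30x^2 - 27 = (-3x + 15)(x^3 + 5x^2 + 20x + 16) + (15x^2 - 252x - 267)
  x^3 + 5x^2 + 20x + 16 = ((1/15)x + 109/75)(15x^2 - 252x - 267) + ((10101/25)x + 10101/25)
  15x^2 - 252x - 267 = ((125/3367)x - 2225/3367)((10101/25)x + 10101/25) + (0)
Last nonzero remainder: (10101/25)x + 10101/25. Dividing through by 10101/25 gives the monic gcd x + 1.
Cancel x + 1 from numerator and denominator to get the reduced form.

(-3x^3 + 3x^2 + 27x - 27)/(x^2 + 4x + 16)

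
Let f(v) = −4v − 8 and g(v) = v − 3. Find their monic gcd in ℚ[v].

Repeated division with remainder:
  −4v − 8 = (−4)(v − 3) + (−20)
  v − 3 = (−(1/20)v + 3/20)(−20) + (0)
The last nonzero remainder is the constant −20, so the polynomials are coprime and gcd = 1.

1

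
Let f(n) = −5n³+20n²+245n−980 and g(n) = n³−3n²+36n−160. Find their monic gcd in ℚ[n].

Repeated division with remainder:
  −5n³+20n²+245n−980 = (−5)(n³−3n²+36n−160) + (5n²+425n−1780)
  n³−3n²+36n−160 = ((1/5)n−88/5)(5n²+425n−1780) + (7872n−31488)
  5n²+425n−1780 = ((5/7872)n+445/7872)(7872n−31488) + (0)
Last nonzero remainder: 7872n−31488. Dividing through by 7872 gives the monic gcd n−4.

n−4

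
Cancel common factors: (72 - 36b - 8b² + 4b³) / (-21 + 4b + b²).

(-24 + 4b + 4b²)/(7 + b)

Apply the Euclidean algorithm:
  4b³ - 8b² - 36b + 72 = (4b - 24)(b² + 4b - 21) + (144b - 432)
  b² + 4b - 21 = ((1/144)b + 7/144)(144b - 432) + (0)
Last nonzero remainder: 144b - 432. Dividing through by 144 gives the monic gcd b - 3.
Cancel b - 3 from numerator and denominator to get the reduced form.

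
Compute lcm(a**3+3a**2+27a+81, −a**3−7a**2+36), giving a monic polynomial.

a**5+7a**4+27a**3+153a**2−972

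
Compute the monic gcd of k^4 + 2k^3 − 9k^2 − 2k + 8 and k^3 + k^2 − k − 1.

k^2 − 1

By polynomial division,
  k^4 + 2k^3 − 9k^2 − 2k + 8 = (k + 1)(k^3 + k^2 − k − 1) + (−9k^2 + 9)
  k^3 + k^2 − k − 1 = (−(1/9)k − 1/9)(−9k^2 + 9) + (0)
Last nonzero remainder: −9k^2 + 9. Dividing through by −9 gives the monic gcd k^2 − 1.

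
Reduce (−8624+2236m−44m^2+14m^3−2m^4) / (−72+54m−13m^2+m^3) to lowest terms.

(2156−20m+6m^2−2m^3)/(18−9m+m^2)

Euclidean algorithm in ℚ[m]:
  −2m^4+14m^3−44m^2+2236m−8624 = (−2m−12)(m^3−13m^2+54m−72) + (−92m^2+2740m−9488)
  m^3−13m^2+54m−72 = (−(1/92)m−193/1058)(−92m^2+2740m−9488) + ((238420/529)m−953680/529)
  −92m^2+2740m−9488 = (−(12167/59605)m+313697/59605)((238420/529)m−953680/529) + (0)
Last nonzero remainder: (238420/529)m−953680/529. Dividing through by 238420/529 gives the monic gcd m−4.
Cancel m−4 from numerator and denominator to get the reduced form.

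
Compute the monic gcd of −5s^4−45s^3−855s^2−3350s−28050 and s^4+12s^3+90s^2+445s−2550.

s^2+5s+85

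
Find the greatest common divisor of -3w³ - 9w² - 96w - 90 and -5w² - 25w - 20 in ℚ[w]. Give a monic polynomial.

Euclidean algorithm in ℚ[w]:
  -3w³ - 9w² - 96w - 90 = ((3/5)w - 6/5)(-5w² - 25w - 20) + (-114w - 114)
  -5w² - 25w - 20 = ((5/114)w + 10/57)(-114w - 114) + (0)
Last nonzero remainder: -114w - 114. Dividing through by -114 gives the monic gcd w + 1.

w + 1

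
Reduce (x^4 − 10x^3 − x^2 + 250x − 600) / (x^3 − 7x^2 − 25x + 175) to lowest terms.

(x^2 − 10x + 24)/(x − 7)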